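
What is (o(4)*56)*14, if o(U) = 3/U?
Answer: 588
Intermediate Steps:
(o(4)*56)*14 = ((3/4)*56)*14 = ((3*(¼))*56)*14 = ((¾)*56)*14 = 42*14 = 588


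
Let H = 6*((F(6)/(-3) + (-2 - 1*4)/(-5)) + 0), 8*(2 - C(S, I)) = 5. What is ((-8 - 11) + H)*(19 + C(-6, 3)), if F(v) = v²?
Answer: -68297/40 ≈ -1707.4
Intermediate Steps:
C(S, I) = 11/8 (C(S, I) = 2 - ⅛*5 = 2 - 5/8 = 11/8)
H = -324/5 (H = 6*((6²/(-3) + (-2 - 1*4)/(-5)) + 0) = 6*((36*(-⅓) + (-2 - 4)*(-⅕)) + 0) = 6*((-12 - 6*(-⅕)) + 0) = 6*((-12 + 6/5) + 0) = 6*(-54/5 + 0) = 6*(-54/5) = -324/5 ≈ -64.800)
((-8 - 11) + H)*(19 + C(-6, 3)) = ((-8 - 11) - 324/5)*(19 + 11/8) = (-19 - 324/5)*(163/8) = -419/5*163/8 = -68297/40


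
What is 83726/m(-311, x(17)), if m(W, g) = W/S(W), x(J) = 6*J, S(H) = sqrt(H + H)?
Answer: -83726*I*sqrt(622)/311 ≈ -6714.2*I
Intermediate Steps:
S(H) = sqrt(2)*sqrt(H) (S(H) = sqrt(2*H) = sqrt(2)*sqrt(H))
m(W, g) = sqrt(2)*sqrt(W)/2 (m(W, g) = W/((sqrt(2)*sqrt(W))) = W*(sqrt(2)/(2*sqrt(W))) = sqrt(2)*sqrt(W)/2)
83726/m(-311, x(17)) = 83726/((sqrt(2)*sqrt(-311)/2)) = 83726/((sqrt(2)*(I*sqrt(311))/2)) = 83726/((I*sqrt(622)/2)) = 83726*(-I*sqrt(622)/311) = -83726*I*sqrt(622)/311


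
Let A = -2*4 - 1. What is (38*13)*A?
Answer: -4446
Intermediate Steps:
A = -9 (A = -8 - 1 = -9)
(38*13)*A = (38*13)*(-9) = 494*(-9) = -4446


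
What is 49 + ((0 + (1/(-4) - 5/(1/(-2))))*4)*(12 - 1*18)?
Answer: -185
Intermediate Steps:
49 + ((0 + (1/(-4) - 5/(1/(-2))))*4)*(12 - 1*18) = 49 + ((0 + (1*(-¼) - 5/(-½)))*4)*(12 - 18) = 49 + ((0 + (-¼ - 5*(-2)))*4)*(-6) = 49 + ((0 + (-¼ + 10))*4)*(-6) = 49 + ((0 + 39/4)*4)*(-6) = 49 + ((39/4)*4)*(-6) = 49 + 39*(-6) = 49 - 234 = -185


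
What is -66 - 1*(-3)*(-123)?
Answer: -435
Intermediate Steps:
-66 - 1*(-3)*(-123) = -66 + 3*(-123) = -66 - 369 = -435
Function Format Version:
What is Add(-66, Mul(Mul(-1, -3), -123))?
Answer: -435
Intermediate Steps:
Add(-66, Mul(Mul(-1, -3), -123)) = Add(-66, Mul(3, -123)) = Add(-66, -369) = -435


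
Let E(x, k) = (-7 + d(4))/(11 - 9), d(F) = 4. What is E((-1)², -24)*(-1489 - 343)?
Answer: 2748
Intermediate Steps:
E(x, k) = -3/2 (E(x, k) = (-7 + 4)/(11 - 9) = -3/2)
E((-1)², -24)*(-1489 - 343) = -3*(-1489 - 343)/2 = -3/2*(-1832) = 2748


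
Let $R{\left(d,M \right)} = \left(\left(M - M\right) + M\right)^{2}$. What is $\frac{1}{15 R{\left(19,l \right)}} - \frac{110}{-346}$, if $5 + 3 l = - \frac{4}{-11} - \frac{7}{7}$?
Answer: $\frac{1119899}{3325060} \approx 0.33681$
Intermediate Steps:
$l = - \frac{62}{33}$ ($l = - \frac{5}{3} + \frac{- \frac{4}{-11} - \frac{7}{7}}{3} = - \frac{5}{3} + \frac{\left(-4\right) \left(- \frac{1}{11}\right) - 1}{3} = - \frac{5}{3} + \frac{\frac{4}{11} - 1}{3} = - \frac{5}{3} + \frac{1}{3} \left(- \frac{7}{11}\right) = - \frac{5}{3} - \frac{7}{33} = - \frac{62}{33} \approx -1.8788$)
$R{\left(d,M \right)} = M^{2}$ ($R{\left(d,M \right)} = \left(0 + M\right)^{2} = M^{2}$)
$\frac{1}{15 R{\left(19,l \right)}} - \frac{110}{-346} = \frac{1}{15 \left(- \frac{62}{33}\right)^{2}} - \frac{110}{-346} = \frac{1}{15 \cdot \frac{3844}{1089}} - - \frac{55}{173} = \frac{1}{15} \cdot \frac{1089}{3844} + \frac{55}{173} = \frac{363}{19220} + \frac{55}{173} = \frac{1119899}{3325060}$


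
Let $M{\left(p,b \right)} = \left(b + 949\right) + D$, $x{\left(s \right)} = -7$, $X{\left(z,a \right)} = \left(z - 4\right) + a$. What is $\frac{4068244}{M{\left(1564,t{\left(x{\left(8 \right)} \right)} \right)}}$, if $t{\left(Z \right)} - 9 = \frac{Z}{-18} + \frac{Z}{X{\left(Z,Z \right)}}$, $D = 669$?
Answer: $\frac{18307098}{7325} \approx 2499.3$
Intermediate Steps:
$X{\left(z,a \right)} = -4 + a + z$ ($X{\left(z,a \right)} = \left(-4 + z\right) + a = -4 + a + z$)
$t{\left(Z \right)} = 9 - \frac{Z}{18} + \frac{Z}{-4 + 2 Z}$ ($t{\left(Z \right)} = 9 + \left(\frac{Z}{-18} + \frac{Z}{-4 + Z + Z}\right) = 9 + \left(Z \left(- \frac{1}{18}\right) + \frac{Z}{-4 + 2 Z}\right) = 9 - \left(\frac{Z}{18} - \frac{Z}{-4 + 2 Z}\right) = 9 - \frac{Z}{18} + \frac{Z}{-4 + 2 Z}$)
$M{\left(p,b \right)} = 1618 + b$ ($M{\left(p,b \right)} = \left(b + 949\right) + 669 = \left(949 + b\right) + 669 = 1618 + b$)
$\frac{4068244}{M{\left(1564,t{\left(x{\left(8 \right)} \right)} \right)}} = \frac{4068244}{1618 + \frac{-324 - \left(-7\right)^{2} + 173 \left(-7\right)}{18 \left(-2 - 7\right)}} = \frac{4068244}{1618 + \frac{-324 - 49 - 1211}{18 \left(-9\right)}} = \frac{4068244}{1618 + \frac{1}{18} \left(- \frac{1}{9}\right) \left(-324 - 49 - 1211\right)} = \frac{4068244}{1618 + \frac{1}{18} \left(- \frac{1}{9}\right) \left(-1584\right)} = \frac{4068244}{1618 + \frac{88}{9}} = \frac{4068244}{\frac{14650}{9}} = 4068244 \cdot \frac{9}{14650} = \frac{18307098}{7325}$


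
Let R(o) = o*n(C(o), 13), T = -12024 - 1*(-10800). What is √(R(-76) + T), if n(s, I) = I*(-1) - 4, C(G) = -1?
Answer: 2*√17 ≈ 8.2462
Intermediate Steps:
n(s, I) = -4 - I (n(s, I) = -I - 4 = -4 - I)
T = -1224 (T = -12024 + 10800 = -1224)
R(o) = -17*o (R(o) = o*(-4 - 1*13) = o*(-4 - 13) = o*(-17) = -17*o)
√(R(-76) + T) = √(-17*(-76) - 1224) = √(1292 - 1224) = √68 = 2*√17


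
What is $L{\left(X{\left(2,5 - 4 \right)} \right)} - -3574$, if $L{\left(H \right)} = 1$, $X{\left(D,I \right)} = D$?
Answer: $3575$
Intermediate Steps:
$L{\left(X{\left(2,5 - 4 \right)} \right)} - -3574 = 1 - -3574 = 1 + 3574 = 3575$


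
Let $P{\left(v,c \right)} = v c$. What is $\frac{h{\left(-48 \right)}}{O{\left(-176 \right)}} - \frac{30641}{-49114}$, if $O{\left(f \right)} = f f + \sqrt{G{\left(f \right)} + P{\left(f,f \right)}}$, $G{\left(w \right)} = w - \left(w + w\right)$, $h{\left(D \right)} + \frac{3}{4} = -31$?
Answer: $\frac{12828307379}{20596141022} + \frac{127 \sqrt{1947}}{959481424} \approx 0.62286$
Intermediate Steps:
$h{\left(D \right)} = - \frac{127}{4}$ ($h{\left(D \right)} = - \frac{3}{4} - 31 = - \frac{127}{4}$)
$G{\left(w \right)} = - w$ ($G{\left(w \right)} = w - 2 w = - w$)
$P{\left(v,c \right)} = c v$
$O{\left(f \right)} = f^{2} + \sqrt{f^{2} - f}$ ($O{\left(f \right)} = f f + \sqrt{- f + f f} = f^{2} + \sqrt{- f + f^{2}} = f^{2} + \sqrt{f^{2} - f}$)
$\frac{h{\left(-48 \right)}}{O{\left(-176 \right)}} - \frac{30641}{-49114} = - \frac{127}{4 \left(\left(-176\right)^{2} + \sqrt{- 176 \left(-1 - 176\right)}\right)} - \frac{30641}{-49114} = - \frac{127}{4 \left(30976 + \sqrt{\left(-176\right) \left(-177\right)}\right)} - - \frac{2357}{3778} = - \frac{127}{4 \left(30976 + \sqrt{31152}\right)} + \frac{2357}{3778} = - \frac{127}{4 \left(30976 + 4 \sqrt{1947}\right)} + \frac{2357}{3778} = \frac{2357}{3778} - \frac{127}{4 \left(30976 + 4 \sqrt{1947}\right)}$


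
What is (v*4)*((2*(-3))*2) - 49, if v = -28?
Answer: 1295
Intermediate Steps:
(v*4)*((2*(-3))*2) - 49 = (-28*4)*((2*(-3))*2) - 49 = -(-672)*2 - 49 = -112*(-12) - 49 = 1344 - 49 = 1295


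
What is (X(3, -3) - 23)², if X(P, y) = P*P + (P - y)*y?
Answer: 1024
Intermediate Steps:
X(P, y) = P² + y*(P - y)
(X(3, -3) - 23)² = ((3² - 1*(-3)² + 3*(-3)) - 23)² = ((9 - 1*9 - 9) - 23)² = ((9 - 9 - 9) - 23)² = (-9 - 23)² = (-32)² = 1024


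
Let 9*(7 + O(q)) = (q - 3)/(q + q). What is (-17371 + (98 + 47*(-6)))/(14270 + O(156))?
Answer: -5477160/4450073 ≈ -1.2308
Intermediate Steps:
O(q) = -7 + (-3 + q)/(18*q) (O(q) = -7 + ((q - 3)/(q + q))/9 = -7 + ((-3 + q)/((2*q)))/9 = -7 + ((-3 + q)*(1/(2*q)))/9 = -7 + ((-3 + q)/(2*q))/9 = -7 + (-3 + q)/(18*q))
(-17371 + (98 + 47*(-6)))/(14270 + O(156)) = (-17371 + (98 + 47*(-6)))/(14270 + (1/18)*(-3 - 125*156)/156) = (-17371 + (98 - 282))/(14270 + (1/18)*(1/156)*(-3 - 19500)) = (-17371 - 184)/(14270 + (1/18)*(1/156)*(-19503)) = -17555/(14270 - 2167/312) = -17555/4450073/312 = -17555*312/4450073 = -5477160/4450073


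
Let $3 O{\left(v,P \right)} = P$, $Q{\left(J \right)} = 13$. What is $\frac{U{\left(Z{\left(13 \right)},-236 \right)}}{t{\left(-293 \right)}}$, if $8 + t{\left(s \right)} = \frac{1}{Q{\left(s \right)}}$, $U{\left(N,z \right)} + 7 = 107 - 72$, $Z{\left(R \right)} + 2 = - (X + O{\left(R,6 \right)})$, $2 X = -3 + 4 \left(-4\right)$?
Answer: $- \frac{364}{103} \approx -3.534$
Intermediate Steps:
$X = - \frac{19}{2}$ ($X = \frac{-3 + 4 \left(-4\right)}{2} = \frac{-3 - 16}{2} = \frac{1}{2} \left(-19\right) = - \frac{19}{2} \approx -9.5$)
$O{\left(v,P \right)} = \frac{P}{3}$
$Z{\left(R \right)} = \frac{11}{2}$ ($Z{\left(R \right)} = -2 - \left(- \frac{19}{2} + \frac{1}{3} \cdot 6\right) = -2 - \left(- \frac{19}{2} + 2\right) = -2 - - \frac{15}{2} = -2 + \frac{15}{2} = \frac{11}{2}$)
$U{\left(N,z \right)} = 28$ ($U{\left(N,z \right)} = -7 + \left(107 - 72\right) = -7 + 35 = 28$)
$t{\left(s \right)} = - \frac{103}{13}$ ($t{\left(s \right)} = -8 + \frac{1}{13} = - \frac{103}{13}$)
$\frac{U{\left(Z{\left(13 \right)},-236 \right)}}{t{\left(-293 \right)}} = \frac{28}{- \frac{103}{13}} = 28 \left(- \frac{13}{103}\right) = - \frac{364}{103}$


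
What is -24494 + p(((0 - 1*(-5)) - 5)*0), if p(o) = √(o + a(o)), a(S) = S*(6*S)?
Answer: -24494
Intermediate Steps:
a(S) = 6*S²
p(o) = √(o + 6*o²)
-24494 + p(((0 - 1*(-5)) - 5)*0) = -24494 + √((((0 - 1*(-5)) - 5)*0)*(1 + 6*(((0 - 1*(-5)) - 5)*0))) = -24494 + √((((0 + 5) - 5)*0)*(1 + 6*(((0 + 5) - 5)*0))) = -24494 + √(((5 - 5)*0)*(1 + 6*((5 - 5)*0))) = -24494 + √((0*0)*(1 + 6*(0*0))) = -24494 + √(0*(1 + 6*0)) = -24494 + √(0*(1 + 0)) = -24494 + √(0*1) = -24494 + √0 = -24494 + 0 = -24494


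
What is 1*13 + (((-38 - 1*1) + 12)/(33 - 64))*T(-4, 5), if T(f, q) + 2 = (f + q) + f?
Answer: 268/31 ≈ 8.6452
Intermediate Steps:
T(f, q) = -2 + q + 2*f (T(f, q) = -2 + ((f + q) + f) = -2 + (q + 2*f) = -2 + q + 2*f)
1*13 + (((-38 - 1*1) + 12)/(33 - 64))*T(-4, 5) = 1*13 + (((-38 - 1*1) + 12)/(33 - 64))*(-2 + 5 + 2*(-4)) = 13 + (((-38 - 1) + 12)/(-31))*(-2 + 5 - 8) = 13 + ((-39 + 12)*(-1/31))*(-5) = 13 - 27*(-1/31)*(-5) = 13 + (27/31)*(-5) = 13 - 135/31 = 268/31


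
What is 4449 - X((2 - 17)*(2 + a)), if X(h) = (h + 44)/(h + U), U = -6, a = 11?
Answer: 894098/201 ≈ 4448.3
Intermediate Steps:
X(h) = (44 + h)/(-6 + h) (X(h) = (h + 44)/(h - 6) = (44 + h)/(-6 + h))
4449 - X((2 - 17)*(2 + a)) = 4449 - (44 + (2 - 17)*(2 + 11))/(-6 + (2 - 17)*(2 + 11)) = 4449 - (44 - 15*13)/(-6 - 15*13) = 4449 - (44 - 195)/(-6 - 195) = 4449 - (-151)/(-201) = 4449 - (-1)*(-151)/201 = 4449 - 1*151/201 = 4449 - 151/201 = 894098/201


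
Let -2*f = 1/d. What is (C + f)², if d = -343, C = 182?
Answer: 15588271609/470596 ≈ 33125.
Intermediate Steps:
f = 1/686 (f = -½/(-343) = -½*(-1/343) = 1/686 ≈ 0.0014577)
(C + f)² = (182 + 1/686)² = (124853/686)² = 15588271609/470596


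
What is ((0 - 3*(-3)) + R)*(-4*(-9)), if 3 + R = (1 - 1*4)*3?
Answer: -108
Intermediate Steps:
R = -12 (R = -3 + (1 - 1*4)*3 = -3 + (1 - 4)*3 = -3 - 3*3 = -3 - 9 = -12)
((0 - 3*(-3)) + R)*(-4*(-9)) = ((0 - 3*(-3)) - 12)*(-4*(-9)) = ((0 + 9) - 12)*36 = (9 - 12)*36 = -3*36 = -108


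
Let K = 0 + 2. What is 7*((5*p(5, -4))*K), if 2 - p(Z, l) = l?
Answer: 420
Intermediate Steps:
K = 2
p(Z, l) = 2 - l
7*((5*p(5, -4))*K) = 7*((5*(2 - 1*(-4)))*2) = 7*((5*(2 + 4))*2) = 7*((5*6)*2) = 7*(30*2) = 7*60 = 420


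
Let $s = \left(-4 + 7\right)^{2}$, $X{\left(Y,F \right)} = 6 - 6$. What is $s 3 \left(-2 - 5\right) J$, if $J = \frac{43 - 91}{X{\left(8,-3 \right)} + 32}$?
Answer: $\frac{567}{2} \approx 283.5$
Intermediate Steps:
$X{\left(Y,F \right)} = 0$ ($X{\left(Y,F \right)} = 6 - 6 = 0$)
$J = - \frac{3}{2}$ ($J = \frac{43 - 91}{0 + 32} = - \frac{48}{32} = \left(-48\right) \frac{1}{32} = - \frac{3}{2} \approx -1.5$)
$s = 9$ ($s = 3^{2} = 9$)
$s 3 \left(-2 - 5\right) J = 9 \cdot 3 \left(-2 - 5\right) \left(- \frac{3}{2}\right) = 9 \cdot 3 \left(-7\right) \left(- \frac{3}{2}\right) = 9 \left(-21\right) \left(- \frac{3}{2}\right) = \left(-189\right) \left(- \frac{3}{2}\right) = \frac{567}{2}$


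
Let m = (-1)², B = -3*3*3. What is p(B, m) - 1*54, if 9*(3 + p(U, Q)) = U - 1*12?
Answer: -184/3 ≈ -61.333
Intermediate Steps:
B = -27 (B = -9*3 = -27)
m = 1
p(U, Q) = -13/3 + U/9 (p(U, Q) = -3 + (U - 1*12)/9 = -3 + (U - 12)/9 = -3 + (-12 + U)/9 = -3 + (-4/3 + U/9) = -13/3 + U/9)
p(B, m) - 1*54 = (-13/3 + (⅑)*(-27)) - 1*54 = (-13/3 - 3) - 54 = -22/3 - 54 = -184/3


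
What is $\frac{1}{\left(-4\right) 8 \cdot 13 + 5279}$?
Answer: $\frac{1}{4863} \approx 0.00020563$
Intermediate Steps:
$\frac{1}{\left(-4\right) 8 \cdot 13 + 5279} = \frac{1}{\left(-32\right) 13 + 5279} = \frac{1}{-416 + 5279} = \frac{1}{4863}$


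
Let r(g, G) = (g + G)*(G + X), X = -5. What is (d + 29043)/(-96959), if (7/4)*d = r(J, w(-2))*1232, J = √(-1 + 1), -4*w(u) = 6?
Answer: -35907/96959 ≈ -0.37033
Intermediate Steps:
w(u) = -3/2 (w(u) = -¼*6 = -3/2)
J = 0 (J = √0 = 0)
r(g, G) = (-5 + G)*(G + g) (r(g, G) = (g + G)*(G - 5) = (G + g)*(-5 + G) = (-5 + G)*(G + g))
d = 6864 (d = 4*(((-3/2)² - 5*(-3/2) - 5*0 - 3/2*0)*1232)/7 = 4*((9/4 + 15/2 + 0 + 0)*1232)/7 = 4*((39/4)*1232)/7 = (4/7)*12012 = 6864)
(d + 29043)/(-96959) = (6864 + 29043)/(-96959) = 35907*(-1/96959) = -35907/96959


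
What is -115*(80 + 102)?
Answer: -20930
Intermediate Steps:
-115*(80 + 102) = -115*182 = -20930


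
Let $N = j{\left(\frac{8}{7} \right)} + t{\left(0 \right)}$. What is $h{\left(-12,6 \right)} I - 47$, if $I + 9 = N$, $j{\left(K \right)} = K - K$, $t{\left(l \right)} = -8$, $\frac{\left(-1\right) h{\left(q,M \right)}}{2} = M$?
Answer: $157$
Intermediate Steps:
$h{\left(q,M \right)} = - 2 M$
$j{\left(K \right)} = 0$
$N = -8$ ($N = 0 - 8 = -8$)
$I = -17$ ($I = -9 - 8 = -17$)
$h{\left(-12,6 \right)} I - 47 = \left(-2\right) 6 \left(-17\right) - 47 = \left(-12\right) \left(-17\right) - 47 = 204 - 47 = 157$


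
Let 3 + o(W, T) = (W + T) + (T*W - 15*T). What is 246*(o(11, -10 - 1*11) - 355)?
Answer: -69864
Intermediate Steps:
o(W, T) = -3 + W - 14*T + T*W (o(W, T) = -3 + ((W + T) + (T*W - 15*T)) = -3 + ((T + W) + (-15*T + T*W)) = -3 + (W - 14*T + T*W) = -3 + W - 14*T + T*W)
246*(o(11, -10 - 1*11) - 355) = 246*((-3 + 11 - 14*(-10 - 1*11) + (-10 - 1*11)*11) - 355) = 246*((-3 + 11 - 14*(-10 - 11) + (-10 - 11)*11) - 355) = 246*((-3 + 11 - 14*(-21) - 21*11) - 355) = 246*((-3 + 11 + 294 - 231) - 355) = 246*(71 - 355) = 246*(-284) = -69864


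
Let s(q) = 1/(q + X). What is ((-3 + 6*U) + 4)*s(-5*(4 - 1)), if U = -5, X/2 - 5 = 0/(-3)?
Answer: 29/5 ≈ 5.8000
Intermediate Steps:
X = 10 (X = 10 + 2*(0/(-3)) = 10 + 2*(0*(-1/3)) = 10 + 2*0 = 10 + 0 = 10)
s(q) = 1/(10 + q) (s(q) = 1/(q + 10) = 1/(10 + q))
((-3 + 6*U) + 4)*s(-5*(4 - 1)) = ((-3 + 6*(-5)) + 4)/(10 - 5*(4 - 1)) = ((-3 - 30) + 4)/(10 - 5*3) = (-33 + 4)/(10 - 15) = -29/(-5) = -29*(-1/5) = 29/5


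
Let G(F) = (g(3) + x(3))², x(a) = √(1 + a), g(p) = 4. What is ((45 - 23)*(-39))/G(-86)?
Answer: -143/6 ≈ -23.833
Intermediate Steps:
G(F) = 36 (G(F) = (4 + √(1 + 3))² = (4 + √4)² = (4 + 2)² = 6² = 36)
((45 - 23)*(-39))/G(-86) = ((45 - 23)*(-39))/36 = (22*(-39))*(1/36) = -858*1/36 = -143/6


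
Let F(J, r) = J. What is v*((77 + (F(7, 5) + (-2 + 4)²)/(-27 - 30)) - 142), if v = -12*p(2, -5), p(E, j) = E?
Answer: 29728/19 ≈ 1564.6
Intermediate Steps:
v = -24 (v = -12*2 = -24)
v*((77 + (F(7, 5) + (-2 + 4)²)/(-27 - 30)) - 142) = -24*((77 + (7 + (-2 + 4)²)/(-27 - 30)) - 142) = -24*((77 + (7 + 2²)/(-57)) - 142) = -24*((77 + (7 + 4)*(-1/57)) - 142) = -24*((77 + 11*(-1/57)) - 142) = -24*((77 - 11/57) - 142) = -24*(4378/57 - 142) = -24*(-3716/57) = 29728/19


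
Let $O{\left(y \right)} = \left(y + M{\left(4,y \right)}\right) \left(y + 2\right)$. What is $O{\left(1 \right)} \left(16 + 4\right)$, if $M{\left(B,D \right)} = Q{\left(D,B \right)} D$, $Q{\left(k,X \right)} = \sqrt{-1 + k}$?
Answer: $60$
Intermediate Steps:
$M{\left(B,D \right)} = D \sqrt{-1 + D}$ ($M{\left(B,D \right)} = \sqrt{-1 + D} D = D \sqrt{-1 + D}$)
$O{\left(y \right)} = \left(2 + y\right) \left(y + y \sqrt{-1 + y}\right)$ ($O{\left(y \right)} = \left(y + y \sqrt{-1 + y}\right) \left(y + 2\right) = \left(y + y \sqrt{-1 + y}\right) \left(2 + y\right) = \left(2 + y\right) \left(y + y \sqrt{-1 + y}\right)$)
$O{\left(1 \right)} \left(16 + 4\right) = 1 \left(2 + 1 + 2 \sqrt{-1 + 1} + 1 \sqrt{-1 + 1}\right) \left(16 + 4\right) = 1 \left(2 + 1 + 2 \sqrt{0} + 1 \sqrt{0}\right) 20 = 1 \left(2 + 1 + 2 \cdot 0 + 1 \cdot 0\right) 20 = 1 \left(2 + 1 + 0 + 0\right) 20 = 1 \cdot 3 \cdot 20 = 3 \cdot 20 = 60$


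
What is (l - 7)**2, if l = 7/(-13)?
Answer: 9604/169 ≈ 56.828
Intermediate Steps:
l = -7/13 (l = 7*(-1/13) = -7/13 ≈ -0.53846)
(l - 7)**2 = (-7/13 - 7)**2 = (-98/13)**2 = 9604/169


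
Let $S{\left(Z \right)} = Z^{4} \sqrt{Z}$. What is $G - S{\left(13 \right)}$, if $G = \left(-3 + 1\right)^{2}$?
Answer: $4 - 28561 \sqrt{13} \approx -1.0297 \cdot 10^{5}$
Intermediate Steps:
$S{\left(Z \right)} = Z^{\frac{9}{2}}$
$G = 4$ ($G = \left(-2\right)^{2} = 4$)
$G - S{\left(13 \right)} = 4 - 13^{\frac{9}{2}} = 4 - 28561 \sqrt{13}$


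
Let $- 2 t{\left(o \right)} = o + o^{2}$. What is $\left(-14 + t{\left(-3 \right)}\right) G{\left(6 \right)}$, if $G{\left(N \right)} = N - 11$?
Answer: $85$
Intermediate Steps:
$t{\left(o \right)} = - \frac{o}{2} - \frac{o^{2}}{2}$ ($t{\left(o \right)} = - \frac{o + o^{2}}{2} = - \frac{o}{2} - \frac{o^{2}}{2}$)
$G{\left(N \right)} = -11 + N$
$\left(-14 + t{\left(-3 \right)}\right) G{\left(6 \right)} = \left(-14 - - \frac{3 \left(1 - 3\right)}{2}\right) \left(-11 + 6\right) = \left(-14 - \left(- \frac{3}{2}\right) \left(-2\right)\right) \left(-5\right) = \left(-14 - 3\right) \left(-5\right) = \left(-17\right) \left(-5\right) = 85$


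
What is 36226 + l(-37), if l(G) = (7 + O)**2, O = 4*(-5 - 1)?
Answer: 36515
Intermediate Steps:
O = -24 (O = 4*(-6) = -24)
l(G) = 289 (l(G) = (7 - 24)**2 = (-17)**2 = 289)
36226 + l(-37) = 36226 + 289 = 36515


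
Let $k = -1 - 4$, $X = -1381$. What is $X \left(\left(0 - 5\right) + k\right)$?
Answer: $13810$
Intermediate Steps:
$k = -5$ ($k = -1 - 4 = -5$)
$X \left(\left(0 - 5\right) + k\right) = - 1381 \left(\left(0 - 5\right) - 5\right) = - 1381 \left(-5 - 5\right) = \left(-1381\right) \left(-10\right) = 13810$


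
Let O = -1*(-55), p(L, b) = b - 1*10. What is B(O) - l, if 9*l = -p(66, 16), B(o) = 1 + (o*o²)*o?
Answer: 27451880/3 ≈ 9.1506e+6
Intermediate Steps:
p(L, b) = -10 + b (p(L, b) = b - 10 = -10 + b)
O = 55
B(o) = 1 + o⁴ (B(o) = 1 + o³*o = 1 + o⁴)
l = -⅔ (l = (-(-10 + 16))/9 = (-1*6)/9 = (⅑)*(-6) = -⅔ ≈ -0.66667)
B(O) - l = (1 + 55⁴) - 1*(-⅔) = (1 + 9150625) + ⅔ = 9150626 + ⅔ = 27451880/3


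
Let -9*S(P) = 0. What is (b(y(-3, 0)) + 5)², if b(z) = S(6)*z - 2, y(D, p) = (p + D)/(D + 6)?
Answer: 9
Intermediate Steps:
S(P) = 0 (S(P) = -⅑*0 = 0)
y(D, p) = (D + p)/(6 + D)
b(z) = -2 (b(z) = 0*z - 2 = 0 - 2 = -2)
(b(y(-3, 0)) + 5)² = (-2 + 5)² = 3² = 9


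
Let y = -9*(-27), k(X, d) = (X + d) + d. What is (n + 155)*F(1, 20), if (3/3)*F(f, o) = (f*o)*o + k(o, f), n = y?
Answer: 167956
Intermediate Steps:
k(X, d) = X + 2*d
y = 243
n = 243
F(f, o) = o + 2*f + f*o² (F(f, o) = (f*o)*o + (o + 2*f) = f*o² + (o + 2*f) = o + 2*f + f*o²)
(n + 155)*F(1, 20) = (243 + 155)*(20 + 2*1 + 1*20²) = 398*(20 + 2 + 1*400) = 398*(20 + 2 + 400) = 398*422 = 167956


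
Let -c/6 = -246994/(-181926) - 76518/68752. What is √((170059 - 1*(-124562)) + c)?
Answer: √2222781456628043300229/86859558 ≈ 542.79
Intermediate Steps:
c = -765179455/521157348 (c = -6*(-246994/(-181926) - 76518/68752) = -6*(-246994*(-1/181926) - 76518*1/68752) = -6*(123497/90963 - 38259/34376) = -6*765179455/3126944088 = -765179455/521157348 ≈ -1.4682)
√((170059 - 1*(-124562)) + c) = √((170059 - 1*(-124562)) - 765179455/521157348) = √((170059 + 124562) - 765179455/521157348) = √(294621 - 765179455/521157348) = √(153543133845653/521157348) = √2222781456628043300229/86859558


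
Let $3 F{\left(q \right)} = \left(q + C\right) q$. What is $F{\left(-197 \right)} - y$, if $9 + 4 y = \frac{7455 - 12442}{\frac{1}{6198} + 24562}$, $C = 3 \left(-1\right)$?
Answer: $\frac{23996482735957}{1826823324} \approx 13136.0$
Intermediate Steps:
$C = -3$
$F{\left(q \right)} = \frac{q \left(-3 + q\right)}{3}$ ($F{\left(q \right)} = \frac{\left(q - 3\right) q}{3} = \frac{\left(-3 + q\right) q}{3} = \frac{q \left(-3 + q\right)}{3}$)
$y = - \frac{1401026919}{608941108}$ ($y = - \frac{9}{4} + \frac{\left(7455 - 12442\right) \frac{1}{\frac{1}{6198} + 24562}}{4} = - \frac{9}{4} + \frac{\left(-4987\right) \frac{1}{\frac{1}{6198} + 24562}}{4} = - \frac{9}{4} + \frac{\left(-4987\right) \frac{1}{\frac{152235277}{6198}}}{4} = - \frac{9}{4} + \frac{\left(-4987\right) \frac{6198}{152235277}}{4} = - \frac{9}{4} + \frac{1}{4} \left(- \frac{30909426}{152235277}\right) = - \frac{9}{4} - \frac{15454713}{304470554} = - \frac{1401026919}{608941108} \approx -2.3008$)
$F{\left(-197 \right)} - y = \frac{1}{3} \left(-197\right) \left(-3 - 197\right) - - \frac{1401026919}{608941108} = \frac{1}{3} \left(-197\right) \left(-200\right) + \frac{1401026919}{608941108} = \frac{39400}{3} + \frac{1401026919}{608941108} = \frac{23996482735957}{1826823324}$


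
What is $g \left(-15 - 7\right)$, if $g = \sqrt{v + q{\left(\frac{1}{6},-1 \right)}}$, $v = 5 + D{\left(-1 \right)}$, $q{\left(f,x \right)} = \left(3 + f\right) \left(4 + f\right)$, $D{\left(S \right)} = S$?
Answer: $- \frac{11 \sqrt{619}}{3} \approx -91.226$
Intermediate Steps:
$v = 4$ ($v = 5 - 1 = 4$)
$g = \frac{\sqrt{619}}{6}$ ($g = \sqrt{4 + \left(12 + \left(\frac{1}{6}\right)^{2} + \frac{7}{6}\right)} = \sqrt{4 + \left(12 + \left(\frac{1}{6}\right)^{2} + 7 \cdot \frac{1}{6}\right)} = \sqrt{4 + \left(12 + \frac{1}{36} + \frac{7}{6}\right)} = \sqrt{4 + \frac{475}{36}} = \sqrt{\frac{619}{36}} = \frac{\sqrt{619}}{6} \approx 4.1466$)
$g \left(-15 - 7\right) = \frac{\sqrt{619}}{6} \left(-15 - 7\right) = \frac{\sqrt{619}}{6} \left(-22\right) = - \frac{11 \sqrt{619}}{3}$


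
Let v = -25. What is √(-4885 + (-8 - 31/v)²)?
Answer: 2*I*√756141/25 ≈ 69.565*I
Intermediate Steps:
√(-4885 + (-8 - 31/v)²) = √(-4885 + (-8 - 31/(-25))²) = √(-4885 + (-8 - 31*(-1/25))²) = √(-4885 + (-8 + 31/25)²) = √(-4885 + (-169/25)²) = √(-4885 + 28561/625) = √(-3024564/625) = 2*I*√756141/25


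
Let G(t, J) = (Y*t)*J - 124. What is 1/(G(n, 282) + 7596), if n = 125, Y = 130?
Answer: 1/4589972 ≈ 2.1787e-7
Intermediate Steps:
G(t, J) = -124 + 130*J*t (G(t, J) = (130*t)*J - 124 = 130*J*t - 124 = -124 + 130*J*t)
1/(G(n, 282) + 7596) = 1/((-124 + 130*282*125) + 7596) = 1/((-124 + 4582500) + 7596) = 1/(4582376 + 7596) = 1/4589972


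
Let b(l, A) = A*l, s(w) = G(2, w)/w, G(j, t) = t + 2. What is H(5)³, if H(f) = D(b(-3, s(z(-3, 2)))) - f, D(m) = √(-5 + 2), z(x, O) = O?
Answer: -80 + 72*I*√3 ≈ -80.0 + 124.71*I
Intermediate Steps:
G(j, t) = 2 + t
s(w) = (2 + w)/w
D(m) = I*√3 (D(m) = √(-3) = I*√3)
H(f) = -f + I*√3 (H(f) = I*√3 - f = -f + I*√3)
H(5)³ = (-1*5 + I*√3)³ = (-5 + I*√3)³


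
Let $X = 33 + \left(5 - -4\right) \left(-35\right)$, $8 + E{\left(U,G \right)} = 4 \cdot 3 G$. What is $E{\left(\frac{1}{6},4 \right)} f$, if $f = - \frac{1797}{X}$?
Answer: $\frac{11980}{47} \approx 254.89$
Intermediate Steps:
$E{\left(U,G \right)} = -8 + 12 G$ ($E{\left(U,G \right)} = -8 + 4 \cdot 3 G = -8 + 12 G$)
$X = -282$ ($X = 33 + \left(5 + 4\right) \left(-35\right) = 33 + 9 \left(-35\right) = 33 - 315 = -282$)
$f = \frac{599}{94}$ ($f = - \frac{1797}{-282} = \left(-1797\right) \left(- \frac{1}{282}\right) = \frac{599}{94} \approx 6.3723$)
$E{\left(\frac{1}{6},4 \right)} f = \left(-8 + 12 \cdot 4\right) \frac{599}{94} = \left(-8 + 48\right) \frac{599}{94} = 40 \cdot \frac{599}{94} = \frac{11980}{47}$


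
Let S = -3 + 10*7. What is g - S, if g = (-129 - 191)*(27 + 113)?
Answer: -44867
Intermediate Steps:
g = -44800 (g = -320*140 = -44800)
S = 67 (S = -3 + 70 = 67)
g - S = -44800 - 1*67 = -44800 - 67 = -44867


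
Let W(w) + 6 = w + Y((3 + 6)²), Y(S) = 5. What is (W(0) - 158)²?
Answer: 25281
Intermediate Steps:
W(w) = -1 + w (W(w) = -6 + (w + 5) = -6 + (5 + w) = -1 + w)
(W(0) - 158)² = ((-1 + 0) - 158)² = (-1 - 158)² = (-159)² = 25281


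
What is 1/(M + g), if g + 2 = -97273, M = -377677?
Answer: -1/474952 ≈ -2.1055e-6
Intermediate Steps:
g = -97275 (g = -2 - 97273 = -97275)
1/(M + g) = 1/(-377677 - 97275) = 1/(-474952) = -1/474952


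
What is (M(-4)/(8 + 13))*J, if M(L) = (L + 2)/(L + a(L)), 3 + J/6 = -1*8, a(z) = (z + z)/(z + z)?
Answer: -44/21 ≈ -2.0952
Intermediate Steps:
a(z) = 1 (a(z) = (2*z)/((2*z)) = (2*z)*(1/(2*z)) = 1)
J = -66 (J = -18 + 6*(-1*8) = -18 + 6*(-8) = -18 - 48 = -66)
M(L) = (2 + L)/(1 + L) (M(L) = (L + 2)/(L + 1) = (2 + L)/(1 + L))
(M(-4)/(8 + 13))*J = (((2 - 4)/(1 - 4))/(8 + 13))*(-66) = ((-2/(-3))/21)*(-66) = (-⅓*(-2)*(1/21))*(-66) = ((⅔)*(1/21))*(-66) = (2/63)*(-66) = -44/21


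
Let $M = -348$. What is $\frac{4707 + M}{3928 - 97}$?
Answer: $\frac{1453}{1277} \approx 1.1378$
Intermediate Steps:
$\frac{4707 + M}{3928 - 97} = \frac{4707 - 348}{3928 - 97} = \frac{4359}{3831} = 4359 \cdot \frac{1}{3831} = \frac{1453}{1277}$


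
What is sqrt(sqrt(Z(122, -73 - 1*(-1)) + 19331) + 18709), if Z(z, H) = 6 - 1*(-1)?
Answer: sqrt(18709 + sqrt(19338)) ≈ 137.29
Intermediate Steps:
Z(z, H) = 7 (Z(z, H) = 6 + 1 = 7)
sqrt(sqrt(Z(122, -73 - 1*(-1)) + 19331) + 18709) = sqrt(sqrt(7 + 19331) + 18709) = sqrt(sqrt(19338) + 18709) = sqrt(18709 + sqrt(19338))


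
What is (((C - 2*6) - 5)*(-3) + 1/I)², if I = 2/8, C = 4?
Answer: 1849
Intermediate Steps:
I = ¼ (I = 2*(⅛) = ¼ ≈ 0.25000)
(((C - 2*6) - 5)*(-3) + 1/I)² = (((4 - 2*6) - 5)*(-3) + 1/(¼))² = (((4 - 12) - 5)*(-3) + 4)² = ((-8 - 5)*(-3) + 4)² = (-13*(-3) + 4)² = (39 + 4)² = 43² = 1849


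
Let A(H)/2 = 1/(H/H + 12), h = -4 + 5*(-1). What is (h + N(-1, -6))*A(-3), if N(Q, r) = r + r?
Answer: -42/13 ≈ -3.2308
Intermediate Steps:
N(Q, r) = 2*r
h = -9 (h = -4 - 5 = -9)
A(H) = 2/13 (A(H) = 2/(H/H + 12) = 2/(1 + 12) = 2/13)
(h + N(-1, -6))*A(-3) = (-9 + 2*(-6))*(2/13) = (-9 - 12)*(2/13) = -21*2/13 = -42/13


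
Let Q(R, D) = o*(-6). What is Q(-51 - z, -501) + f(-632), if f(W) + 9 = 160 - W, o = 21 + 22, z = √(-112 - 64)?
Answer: 525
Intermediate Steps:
z = 4*I*√11 (z = √(-176) = 4*I*√11 ≈ 13.266*I)
o = 43
Q(R, D) = -258 (Q(R, D) = 43*(-6) = -258)
f(W) = 151 - W (f(W) = -9 + (160 - W) = 151 - W)
Q(-51 - z, -501) + f(-632) = -258 + (151 - 1*(-632)) = -258 + (151 + 632) = -258 + 783 = 525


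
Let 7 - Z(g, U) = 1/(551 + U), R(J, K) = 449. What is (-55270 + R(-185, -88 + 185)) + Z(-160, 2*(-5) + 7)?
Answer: -30038073/548 ≈ -54814.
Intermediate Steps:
Z(g, U) = 7 - 1/(551 + U)
(-55270 + R(-185, -88 + 185)) + Z(-160, 2*(-5) + 7) = (-55270 + 449) + (3856 + 7*(2*(-5) + 7))/(551 + (2*(-5) + 7)) = -54821 + (3856 + 7*(-10 + 7))/(551 + (-10 + 7)) = -54821 + (3856 + 7*(-3))/(551 - 3) = -54821 + (3856 - 21)/548 = -54821 + (1/548)*3835 = -54821 + 3835/548 = -30038073/548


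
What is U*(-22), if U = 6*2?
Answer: -264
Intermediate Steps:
U = 12
U*(-22) = 12*(-22) = -264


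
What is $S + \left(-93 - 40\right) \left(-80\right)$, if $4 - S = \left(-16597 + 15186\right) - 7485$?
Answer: $19540$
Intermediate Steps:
$S = 8900$ ($S = 4 - \left(\left(-16597 + 15186\right) - 7485\right) = 4 - \left(-1411 - 7485\right) = 4 - -8896 = 4 + 8896 = 8900$)
$S + \left(-93 - 40\right) \left(-80\right) = 8900 + \left(-93 - 40\right) \left(-80\right) = 8900 - -10640 = 8900 + 10640 = 19540$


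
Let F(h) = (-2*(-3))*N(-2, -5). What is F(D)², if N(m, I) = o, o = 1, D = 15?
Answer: 36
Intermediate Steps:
N(m, I) = 1
F(h) = 6 (F(h) = -2*(-3)*1 = 6*1 = 6)
F(D)² = 6² = 36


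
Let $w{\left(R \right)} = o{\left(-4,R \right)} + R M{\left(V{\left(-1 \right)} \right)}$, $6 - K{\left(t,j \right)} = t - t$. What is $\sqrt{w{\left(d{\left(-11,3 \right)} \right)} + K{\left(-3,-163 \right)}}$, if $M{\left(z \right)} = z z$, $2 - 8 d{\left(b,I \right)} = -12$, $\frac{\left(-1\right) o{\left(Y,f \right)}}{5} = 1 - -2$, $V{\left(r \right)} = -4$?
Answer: $\sqrt{19} \approx 4.3589$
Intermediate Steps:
$o{\left(Y,f \right)} = -15$ ($o{\left(Y,f \right)} = - 5 \left(1 - -2\right) = - 5 \left(1 + 2\right) = \left(-5\right) 3 = -15$)
$d{\left(b,I \right)} = \frac{7}{4}$ ($d{\left(b,I \right)} = \frac{1}{4} - - \frac{3}{2} = \frac{1}{4} + \frac{3}{2} = \frac{7}{4}$)
$M{\left(z \right)} = z^{2}$
$K{\left(t,j \right)} = 6$ ($K{\left(t,j \right)} = 6 - \left(t - t\right) = 6 - 0 = 6 + 0 = 6$)
$w{\left(R \right)} = -15 + 16 R$ ($w{\left(R \right)} = -15 + R \left(-4\right)^{2} = -15 + R 16 = -15 + 16 R$)
$\sqrt{w{\left(d{\left(-11,3 \right)} \right)} + K{\left(-3,-163 \right)}} = \sqrt{\left(-15 + 16 \cdot \frac{7}{4}\right) + 6} = \sqrt{\left(-15 + 28\right) + 6} = \sqrt{13 + 6} = \sqrt{19}$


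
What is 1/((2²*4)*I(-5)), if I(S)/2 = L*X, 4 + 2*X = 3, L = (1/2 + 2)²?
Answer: -1/100 ≈ -0.010000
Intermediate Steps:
L = 25/4 (L = (½ + 2)² = (5/2)² = 25/4 ≈ 6.2500)
X = -½ (X = -2 + (½)*3 = -2 + 3/2 = -½ ≈ -0.50000)
I(S) = -25/4 (I(S) = 2*((25/4)*(-½)) = 2*(-25/8) = -25/4)
1/((2²*4)*I(-5)) = 1/((2²*4)*(-25/4)) = 1/((4*4)*(-25/4)) = 1/(16*(-25/4)) = 1/(-100) = -1/100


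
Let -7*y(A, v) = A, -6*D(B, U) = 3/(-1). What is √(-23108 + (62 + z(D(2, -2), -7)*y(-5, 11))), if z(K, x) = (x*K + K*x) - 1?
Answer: I*√1129534/7 ≈ 151.83*I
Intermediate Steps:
D(B, U) = ½ (D(B, U) = -1/(2*(-1)) = -(-1)/2 = -⅙*(-3) = ½)
y(A, v) = -A/7
z(K, x) = -1 + 2*K*x (z(K, x) = (K*x + K*x) - 1 = 2*K*x - 1 = -1 + 2*K*x)
√(-23108 + (62 + z(D(2, -2), -7)*y(-5, 11))) = √(-23108 + (62 + (-1 + 2*(½)*(-7))*(-⅐*(-5)))) = √(-23108 + (62 + (-1 - 7)*(5/7))) = √(-23108 + (62 - 8*5/7)) = √(-23108 + (62 - 40/7)) = √(-23108 + 394/7) = √(-161362/7) = I*√1129534/7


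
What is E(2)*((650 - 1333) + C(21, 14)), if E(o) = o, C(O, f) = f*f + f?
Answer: -946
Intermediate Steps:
C(O, f) = f + f² (C(O, f) = f² + f = f + f²)
E(2)*((650 - 1333) + C(21, 14)) = 2*((650 - 1333) + 14*(1 + 14)) = 2*(-683 + 14*15) = 2*(-683 + 210) = 2*(-473) = -946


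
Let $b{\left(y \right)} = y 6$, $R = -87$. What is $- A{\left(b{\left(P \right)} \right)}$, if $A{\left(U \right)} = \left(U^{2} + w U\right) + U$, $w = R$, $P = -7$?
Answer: $-5376$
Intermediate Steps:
$w = -87$
$b{\left(y \right)} = 6 y$
$A{\left(U \right)} = U^{2} - 86 U$ ($A{\left(U \right)} = \left(U^{2} - 87 U\right) + U = U^{2} - 86 U$)
$- A{\left(b{\left(P \right)} \right)} = - 6 \left(-7\right) \left(-86 + 6 \left(-7\right)\right) = - \left(-42\right) \left(-86 - 42\right) = - \left(-42\right) \left(-128\right) = \left(-1\right) 5376 = -5376$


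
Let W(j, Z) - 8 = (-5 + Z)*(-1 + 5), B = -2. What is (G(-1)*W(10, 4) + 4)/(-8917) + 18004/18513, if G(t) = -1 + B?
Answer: 160689772/165080421 ≈ 0.97340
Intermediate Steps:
W(j, Z) = -12 + 4*Z (W(j, Z) = 8 + (-5 + Z)*(-1 + 5) = 8 + (-5 + Z)*4 = 8 + (-20 + 4*Z) = -12 + 4*Z)
G(t) = -3 (G(t) = -1 - 2 = -3)
(G(-1)*W(10, 4) + 4)/(-8917) + 18004/18513 = (-3*(-12 + 4*4) + 4)/(-8917) + 18004/18513 = (-3*(-12 + 16) + 4)*(-1/8917) + 18004*(1/18513) = (-3*4 + 4)*(-1/8917) + 18004/18513 = (-12 + 4)*(-1/8917) + 18004/18513 = -8*(-1/8917) + 18004/18513 = 8/8917 + 18004/18513 = 160689772/165080421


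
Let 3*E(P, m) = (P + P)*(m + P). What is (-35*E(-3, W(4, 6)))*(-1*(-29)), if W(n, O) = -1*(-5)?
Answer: 4060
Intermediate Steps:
W(n, O) = 5
E(P, m) = 2*P*(P + m)/3 (E(P, m) = ((P + P)*(m + P))/3 = ((2*P)*(P + m))/3 = (2*P*(P + m))/3 = 2*P*(P + m)/3)
(-35*E(-3, W(4, 6)))*(-1*(-29)) = (-70*(-3)*(-3 + 5)/3)*(-1*(-29)) = -70*(-3)*2/3*29 = -35*(-4)*29 = 140*29 = 4060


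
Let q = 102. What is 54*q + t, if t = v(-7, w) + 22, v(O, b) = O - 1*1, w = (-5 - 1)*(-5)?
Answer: 5522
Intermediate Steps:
w = 30 (w = -6*(-5) = 30)
v(O, b) = -1 + O (v(O, b) = O - 1 = -1 + O)
t = 14 (t = (-1 - 7) + 22 = -8 + 22 = 14)
54*q + t = 54*102 + 14 = 5508 + 14 = 5522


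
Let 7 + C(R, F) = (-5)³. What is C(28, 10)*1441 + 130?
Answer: -190082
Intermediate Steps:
C(R, F) = -132 (C(R, F) = -7 + (-5)³ = -7 - 125 = -132)
C(28, 10)*1441 + 130 = -132*1441 + 130 = -190212 + 130 = -190082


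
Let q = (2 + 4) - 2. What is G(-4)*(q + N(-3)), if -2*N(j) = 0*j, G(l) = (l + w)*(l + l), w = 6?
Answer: -64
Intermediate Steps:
q = 4 (q = 6 - 2 = 4)
G(l) = 2*l*(6 + l) (G(l) = (l + 6)*(l + l) = (6 + l)*(2*l) = 2*l*(6 + l))
N(j) = 0 (N(j) = -0*j = -½*0 = 0)
G(-4)*(q + N(-3)) = (2*(-4)*(6 - 4))*(4 + 0) = (2*(-4)*2)*4 = -16*4 = -64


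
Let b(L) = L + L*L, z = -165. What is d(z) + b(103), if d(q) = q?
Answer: 10547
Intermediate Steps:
b(L) = L + L²
d(z) + b(103) = -165 + 103*(1 + 103) = -165 + 103*104 = -165 + 10712 = 10547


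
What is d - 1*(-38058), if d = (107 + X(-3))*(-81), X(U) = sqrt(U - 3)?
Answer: 29391 - 81*I*sqrt(6) ≈ 29391.0 - 198.41*I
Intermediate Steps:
X(U) = sqrt(-3 + U)
d = -8667 - 81*I*sqrt(6) (d = (107 + sqrt(-3 - 3))*(-81) = (107 + sqrt(-6))*(-81) = (107 + I*sqrt(6))*(-81) = -8667 - 81*I*sqrt(6) ≈ -8667.0 - 198.41*I)
d - 1*(-38058) = (-8667 - 81*I*sqrt(6)) - 1*(-38058) = (-8667 - 81*I*sqrt(6)) + 38058 = 29391 - 81*I*sqrt(6)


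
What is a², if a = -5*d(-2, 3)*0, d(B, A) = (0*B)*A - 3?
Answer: 0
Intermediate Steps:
d(B, A) = -3 (d(B, A) = 0*A - 3 = 0 - 3 = -3)
a = 0 (a = -5*(-3)*0 = 15*0 = 0)
a² = 0² = 0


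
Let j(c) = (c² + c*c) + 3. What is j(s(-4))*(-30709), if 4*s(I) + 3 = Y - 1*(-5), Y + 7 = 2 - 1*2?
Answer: -1504741/8 ≈ -1.8809e+5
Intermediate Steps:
Y = -7 (Y = -7 + (2 - 1*2) = -7 + (2 - 2) = -7 + 0 = -7)
s(I) = -5/4 (s(I) = -¾ + (-7 - 1*(-5))/4 = -¾ + (-7 + 5)/4 = -¾ + (¼)*(-2) = -¾ - ½ = -5/4)
j(c) = 3 + 2*c² (j(c) = (c² + c²) + 3 = 2*c² + 3 = 3 + 2*c²)
j(s(-4))*(-30709) = (3 + 2*(-5/4)²)*(-30709) = (3 + 2*(25/16))*(-30709) = (3 + 25/8)*(-30709) = (49/8)*(-30709) = -1504741/8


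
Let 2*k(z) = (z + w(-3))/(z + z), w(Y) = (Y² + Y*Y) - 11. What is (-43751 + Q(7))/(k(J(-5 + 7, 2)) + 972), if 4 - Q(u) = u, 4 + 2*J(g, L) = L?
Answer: -87508/1941 ≈ -45.084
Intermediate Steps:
J(g, L) = -2 + L/2
w(Y) = -11 + 2*Y² (w(Y) = (Y² + Y²) - 11 = 2*Y² - 11 = -11 + 2*Y²)
Q(u) = 4 - u
k(z) = (7 + z)/(4*z) (k(z) = ((z + (-11 + 2*(-3)²))/(z + z))/2 = ((z + (-11 + 2*9))/((2*z)))/2 = ((z + (-11 + 18))*(1/(2*z)))/2 = ((z + 7)*(1/(2*z)))/2 = ((7 + z)*(1/(2*z)))/2 = ((7 + z)/(2*z))/2 = (7 + z)/(4*z))
(-43751 + Q(7))/(k(J(-5 + 7, 2)) + 972) = (-43751 + (4 - 1*7))/((7 + (-2 + (½)*2))/(4*(-2 + (½)*2)) + 972) = (-43751 + (4 - 7))/((7 + (-2 + 1))/(4*(-2 + 1)) + 972) = (-43751 - 3)/((¼)*(7 - 1)/(-1) + 972) = -43754/((¼)*(-1)*6 + 972) = -43754/(-3/2 + 972) = -43754/1941/2 = -43754*2/1941 = -87508/1941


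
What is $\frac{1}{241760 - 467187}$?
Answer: $- \frac{1}{225427} \approx -4.436 \cdot 10^{-6}$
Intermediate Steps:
$\frac{1}{241760 - 467187} = \frac{1}{-225427} = - \frac{1}{225427}$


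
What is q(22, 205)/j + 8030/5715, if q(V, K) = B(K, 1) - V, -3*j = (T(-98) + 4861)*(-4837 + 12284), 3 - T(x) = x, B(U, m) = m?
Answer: 19781668831/14078717334 ≈ 1.4051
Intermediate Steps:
T(x) = 3 - x
j = -12317338 (j = -((3 - 1*(-98)) + 4861)*(-4837 + 12284)/3 = -((3 + 98) + 4861)*7447/3 = -(101 + 4861)*7447/3 = -1654*7447 = -⅓*36952014 = -12317338)
q(V, K) = 1 - V
q(22, 205)/j + 8030/5715 = (1 - 1*22)/(-12317338) + 8030/5715 = (1 - 22)*(-1/12317338) + 8030*(1/5715) = -21*(-1/12317338) + 1606/1143 = 21/12317338 + 1606/1143 = 19781668831/14078717334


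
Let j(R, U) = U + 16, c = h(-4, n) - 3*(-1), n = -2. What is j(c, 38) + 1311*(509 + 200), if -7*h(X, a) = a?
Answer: 929553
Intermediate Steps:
h(X, a) = -a/7
c = 23/7 (c = -⅐*(-2) - 3*(-1) = 2/7 + 3 = 23/7 ≈ 3.2857)
j(R, U) = 16 + U
j(c, 38) + 1311*(509 + 200) = (16 + 38) + 1311*(509 + 200) = 54 + 1311*709 = 54 + 929499 = 929553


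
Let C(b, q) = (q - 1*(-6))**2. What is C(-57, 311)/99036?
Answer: 100489/99036 ≈ 1.0147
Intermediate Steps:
C(b, q) = (6 + q)**2 (C(b, q) = (q + 6)**2 = (6 + q)**2)
C(-57, 311)/99036 = (6 + 311)**2/99036 = 317**2*(1/99036) = 100489*(1/99036) = 100489/99036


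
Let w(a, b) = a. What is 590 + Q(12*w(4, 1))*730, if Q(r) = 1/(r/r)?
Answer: 1320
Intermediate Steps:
Q(r) = 1 (Q(r) = 1/1 = 1)
590 + Q(12*w(4, 1))*730 = 590 + 1*730 = 590 + 730 = 1320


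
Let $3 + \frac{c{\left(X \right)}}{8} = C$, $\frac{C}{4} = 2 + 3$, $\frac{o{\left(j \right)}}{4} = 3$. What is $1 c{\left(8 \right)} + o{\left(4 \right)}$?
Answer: $148$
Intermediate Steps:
$o{\left(j \right)} = 12$ ($o{\left(j \right)} = 4 \cdot 3 = 12$)
$C = 20$ ($C = 4 \left(2 + 3\right) = 4 \cdot 5 = 20$)
$c{\left(X \right)} = 136$ ($c{\left(X \right)} = -24 + 8 \cdot 20 = -24 + 160 = 136$)
$1 c{\left(8 \right)} + o{\left(4 \right)} = 1 \cdot 136 + 12 = 136 + 12 = 148$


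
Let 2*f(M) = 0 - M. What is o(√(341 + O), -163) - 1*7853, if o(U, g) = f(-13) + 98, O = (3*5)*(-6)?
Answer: -15497/2 ≈ -7748.5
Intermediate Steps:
O = -90 (O = 15*(-6) = -90)
f(M) = -M/2 (f(M) = (0 - M)/2 = (-M)/2 = -M/2)
o(U, g) = 209/2 (o(U, g) = -½*(-13) + 98 = 13/2 + 98 = 209/2)
o(√(341 + O), -163) - 1*7853 = 209/2 - 1*7853 = 209/2 - 7853 = -15497/2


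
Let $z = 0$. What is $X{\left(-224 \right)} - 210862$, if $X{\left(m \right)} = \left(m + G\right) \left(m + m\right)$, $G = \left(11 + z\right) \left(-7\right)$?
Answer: $-76014$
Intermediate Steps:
$G = -77$ ($G = \left(11 + 0\right) \left(-7\right) = 11 \left(-7\right) = -77$)
$X{\left(m \right)} = 2 m \left(-77 + m\right)$ ($X{\left(m \right)} = \left(m - 77\right) \left(m + m\right) = \left(-77 + m\right) 2 m = 2 m \left(-77 + m\right)$)
$X{\left(-224 \right)} - 210862 = 2 \left(-224\right) \left(-77 - 224\right) - 210862 = 2 \left(-224\right) \left(-301\right) - 210862 = 134848 - 210862 = -76014$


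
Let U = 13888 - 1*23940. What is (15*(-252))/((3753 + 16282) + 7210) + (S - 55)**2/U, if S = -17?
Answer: -8961732/13693337 ≈ -0.65446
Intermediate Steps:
U = -10052 (U = 13888 - 23940 = -10052)
(15*(-252))/((3753 + 16282) + 7210) + (S - 55)**2/U = (15*(-252))/((3753 + 16282) + 7210) + (-17 - 55)**2/(-10052) = -3780/(20035 + 7210) + (-72)**2*(-1/10052) = -3780/27245 + 5184*(-1/10052) = -3780*1/27245 - 1296/2513 = -756/5449 - 1296/2513 = -8961732/13693337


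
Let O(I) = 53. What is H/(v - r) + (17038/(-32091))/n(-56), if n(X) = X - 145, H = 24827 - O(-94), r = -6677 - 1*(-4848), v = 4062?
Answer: 159899880092/37998664281 ≈ 4.2080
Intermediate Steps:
r = -1829 (r = -6677 + 4848 = -1829)
H = 24774 (H = 24827 - 1*53 = 24827 - 53 = 24774)
n(X) = -145 + X
H/(v - r) + (17038/(-32091))/n(-56) = 24774/(4062 - 1*(-1829)) + (17038/(-32091))/(-145 - 56) = 24774/(4062 + 1829) + (17038*(-1/32091))/(-201) = 24774/5891 - 17038/32091*(-1/201) = 24774*(1/5891) + 17038/6450291 = 24774/5891 + 17038/6450291 = 159899880092/37998664281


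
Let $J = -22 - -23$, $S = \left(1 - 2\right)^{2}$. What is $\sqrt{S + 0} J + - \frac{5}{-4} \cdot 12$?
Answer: $16$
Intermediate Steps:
$S = 1$ ($S = \left(1 - 2\right)^{2} = \left(-1\right)^{2} = 1$)
$J = 1$ ($J = -22 + 23 = 1$)
$\sqrt{S + 0} J + - \frac{5}{-4} \cdot 12 = \sqrt{1 + 0} \cdot 1 + - \frac{5}{-4} \cdot 12 = \sqrt{1} \cdot 1 + \left(-5\right) \left(- \frac{1}{4}\right) 12 = 1 \cdot 1 + \frac{5}{4} \cdot 12 = 1 + 15 = 16$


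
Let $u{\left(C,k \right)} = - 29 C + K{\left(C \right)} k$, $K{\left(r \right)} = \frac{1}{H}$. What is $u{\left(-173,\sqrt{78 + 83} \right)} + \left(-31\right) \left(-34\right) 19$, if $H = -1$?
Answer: $25043 - \sqrt{161} \approx 25030.0$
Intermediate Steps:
$K{\left(r \right)} = -1$ ($K{\left(r \right)} = \frac{1}{-1} = -1$)
$u{\left(C,k \right)} = - k - 29 C$ ($u{\left(C,k \right)} = - 29 C - k = - k - 29 C$)
$u{\left(-173,\sqrt{78 + 83} \right)} + \left(-31\right) \left(-34\right) 19 = \left(- \sqrt{78 + 83} - -5017\right) + \left(-31\right) \left(-34\right) 19 = \left(- \sqrt{161} + 5017\right) + 1054 \cdot 19 = \left(5017 - \sqrt{161}\right) + 20026 = 25043 - \sqrt{161}$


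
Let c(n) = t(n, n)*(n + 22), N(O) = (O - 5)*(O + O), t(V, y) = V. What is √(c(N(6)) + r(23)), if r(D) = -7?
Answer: √401 ≈ 20.025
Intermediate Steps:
N(O) = 2*O*(-5 + O) (N(O) = (-5 + O)*(2*O) = 2*O*(-5 + O))
c(n) = n*(22 + n) (c(n) = n*(n + 22) = n*(22 + n))
√(c(N(6)) + r(23)) = √((2*6*(-5 + 6))*(22 + 2*6*(-5 + 6)) - 7) = √((2*6*1)*(22 + 2*6*1) - 7) = √(12*(22 + 12) - 7) = √(12*34 - 7) = √(408 - 7) = √401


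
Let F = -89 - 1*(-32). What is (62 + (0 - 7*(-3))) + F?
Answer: 26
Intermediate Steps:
F = -57 (F = -89 + 32 = -57)
(62 + (0 - 7*(-3))) + F = (62 + (0 - 7*(-3))) - 57 = (62 + (0 + 21)) - 57 = (62 + 21) - 57 = 83 - 57 = 26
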